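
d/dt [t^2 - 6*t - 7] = 2*t - 6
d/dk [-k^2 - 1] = -2*k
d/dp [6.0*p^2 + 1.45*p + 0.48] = 12.0*p + 1.45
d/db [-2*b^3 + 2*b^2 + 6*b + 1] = -6*b^2 + 4*b + 6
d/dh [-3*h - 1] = -3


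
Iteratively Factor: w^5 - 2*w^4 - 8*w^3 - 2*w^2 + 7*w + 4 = (w + 1)*(w^4 - 3*w^3 - 5*w^2 + 3*w + 4) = (w - 1)*(w + 1)*(w^3 - 2*w^2 - 7*w - 4) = (w - 1)*(w + 1)^2*(w^2 - 3*w - 4) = (w - 4)*(w - 1)*(w + 1)^2*(w + 1)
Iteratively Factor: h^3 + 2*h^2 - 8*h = (h + 4)*(h^2 - 2*h) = (h - 2)*(h + 4)*(h)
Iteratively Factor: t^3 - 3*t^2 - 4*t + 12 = (t + 2)*(t^2 - 5*t + 6) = (t - 2)*(t + 2)*(t - 3)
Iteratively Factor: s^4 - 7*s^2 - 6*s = (s + 1)*(s^3 - s^2 - 6*s) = s*(s + 1)*(s^2 - s - 6) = s*(s + 1)*(s + 2)*(s - 3)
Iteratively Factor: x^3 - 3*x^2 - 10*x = (x)*(x^2 - 3*x - 10) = x*(x + 2)*(x - 5)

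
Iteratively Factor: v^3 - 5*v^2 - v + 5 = (v - 1)*(v^2 - 4*v - 5) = (v - 1)*(v + 1)*(v - 5)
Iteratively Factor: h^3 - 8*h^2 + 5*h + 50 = (h - 5)*(h^2 - 3*h - 10) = (h - 5)*(h + 2)*(h - 5)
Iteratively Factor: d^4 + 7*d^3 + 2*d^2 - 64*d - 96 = (d + 4)*(d^3 + 3*d^2 - 10*d - 24) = (d - 3)*(d + 4)*(d^2 + 6*d + 8) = (d - 3)*(d + 2)*(d + 4)*(d + 4)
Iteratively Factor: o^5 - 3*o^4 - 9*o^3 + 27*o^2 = (o - 3)*(o^4 - 9*o^2) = o*(o - 3)*(o^3 - 9*o) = o^2*(o - 3)*(o^2 - 9) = o^2*(o - 3)^2*(o + 3)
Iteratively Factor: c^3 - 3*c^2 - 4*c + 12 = (c - 3)*(c^2 - 4) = (c - 3)*(c - 2)*(c + 2)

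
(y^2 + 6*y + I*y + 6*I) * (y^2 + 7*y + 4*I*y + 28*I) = y^4 + 13*y^3 + 5*I*y^3 + 38*y^2 + 65*I*y^2 - 52*y + 210*I*y - 168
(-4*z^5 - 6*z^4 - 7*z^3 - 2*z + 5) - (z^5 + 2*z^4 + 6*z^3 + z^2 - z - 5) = -5*z^5 - 8*z^4 - 13*z^3 - z^2 - z + 10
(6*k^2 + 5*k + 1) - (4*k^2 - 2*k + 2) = 2*k^2 + 7*k - 1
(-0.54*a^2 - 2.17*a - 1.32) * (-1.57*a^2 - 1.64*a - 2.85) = 0.8478*a^4 + 4.2925*a^3 + 7.1702*a^2 + 8.3493*a + 3.762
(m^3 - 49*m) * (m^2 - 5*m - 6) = m^5 - 5*m^4 - 55*m^3 + 245*m^2 + 294*m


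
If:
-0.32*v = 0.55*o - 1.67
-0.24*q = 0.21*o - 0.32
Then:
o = 3.03636363636364 - 0.581818181818182*v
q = 0.509090909090909*v - 1.32348484848485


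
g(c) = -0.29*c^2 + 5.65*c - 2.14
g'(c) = 5.65 - 0.58*c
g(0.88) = 2.61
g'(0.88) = 5.14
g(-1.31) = -10.04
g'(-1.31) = 6.41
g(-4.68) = -34.93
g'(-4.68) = 8.36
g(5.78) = 20.83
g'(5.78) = 2.30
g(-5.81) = -44.76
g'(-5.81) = 9.02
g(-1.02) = -8.20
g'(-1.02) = 6.24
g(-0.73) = -6.42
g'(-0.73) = 6.07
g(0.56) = 0.93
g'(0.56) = 5.33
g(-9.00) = -76.48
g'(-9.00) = 10.87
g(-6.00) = -46.48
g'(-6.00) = 9.13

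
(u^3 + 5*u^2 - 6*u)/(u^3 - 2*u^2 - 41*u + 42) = u/(u - 7)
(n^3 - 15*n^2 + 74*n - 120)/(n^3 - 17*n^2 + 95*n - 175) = (n^2 - 10*n + 24)/(n^2 - 12*n + 35)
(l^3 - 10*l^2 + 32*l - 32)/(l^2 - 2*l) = l - 8 + 16/l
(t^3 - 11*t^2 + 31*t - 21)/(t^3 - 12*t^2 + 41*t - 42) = (t - 1)/(t - 2)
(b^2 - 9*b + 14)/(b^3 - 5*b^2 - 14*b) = (b - 2)/(b*(b + 2))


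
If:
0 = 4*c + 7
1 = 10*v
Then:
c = -7/4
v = 1/10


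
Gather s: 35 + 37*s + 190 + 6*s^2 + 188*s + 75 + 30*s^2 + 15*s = 36*s^2 + 240*s + 300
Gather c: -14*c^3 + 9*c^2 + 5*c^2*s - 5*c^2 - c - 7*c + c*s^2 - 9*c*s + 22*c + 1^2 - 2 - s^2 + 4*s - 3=-14*c^3 + c^2*(5*s + 4) + c*(s^2 - 9*s + 14) - s^2 + 4*s - 4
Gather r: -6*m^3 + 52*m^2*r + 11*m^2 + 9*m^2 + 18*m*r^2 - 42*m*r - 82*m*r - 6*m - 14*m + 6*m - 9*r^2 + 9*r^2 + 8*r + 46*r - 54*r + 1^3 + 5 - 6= -6*m^3 + 20*m^2 + 18*m*r^2 - 14*m + r*(52*m^2 - 124*m)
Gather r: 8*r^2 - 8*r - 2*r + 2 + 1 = 8*r^2 - 10*r + 3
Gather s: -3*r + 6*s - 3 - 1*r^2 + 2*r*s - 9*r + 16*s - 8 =-r^2 - 12*r + s*(2*r + 22) - 11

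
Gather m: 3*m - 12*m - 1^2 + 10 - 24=-9*m - 15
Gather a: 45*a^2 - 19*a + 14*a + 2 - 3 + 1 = 45*a^2 - 5*a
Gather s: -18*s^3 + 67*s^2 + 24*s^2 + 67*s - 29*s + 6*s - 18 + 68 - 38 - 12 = -18*s^3 + 91*s^2 + 44*s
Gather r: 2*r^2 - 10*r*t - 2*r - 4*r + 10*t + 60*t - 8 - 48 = 2*r^2 + r*(-10*t - 6) + 70*t - 56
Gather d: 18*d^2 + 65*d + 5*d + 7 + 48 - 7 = 18*d^2 + 70*d + 48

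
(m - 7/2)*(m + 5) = m^2 + 3*m/2 - 35/2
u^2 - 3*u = u*(u - 3)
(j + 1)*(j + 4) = j^2 + 5*j + 4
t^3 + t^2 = t^2*(t + 1)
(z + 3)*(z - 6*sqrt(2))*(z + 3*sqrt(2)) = z^3 - 3*sqrt(2)*z^2 + 3*z^2 - 36*z - 9*sqrt(2)*z - 108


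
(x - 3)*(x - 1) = x^2 - 4*x + 3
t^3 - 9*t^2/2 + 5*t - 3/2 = (t - 3)*(t - 1)*(t - 1/2)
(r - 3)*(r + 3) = r^2 - 9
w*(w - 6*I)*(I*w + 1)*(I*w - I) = -w^4 + w^3 + 7*I*w^3 + 6*w^2 - 7*I*w^2 - 6*w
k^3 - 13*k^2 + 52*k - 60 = (k - 6)*(k - 5)*(k - 2)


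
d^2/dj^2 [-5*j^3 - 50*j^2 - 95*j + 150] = -30*j - 100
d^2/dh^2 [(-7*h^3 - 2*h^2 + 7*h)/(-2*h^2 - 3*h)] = 46/(8*h^3 + 36*h^2 + 54*h + 27)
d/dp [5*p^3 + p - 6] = 15*p^2 + 1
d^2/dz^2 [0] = 0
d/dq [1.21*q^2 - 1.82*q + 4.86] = 2.42*q - 1.82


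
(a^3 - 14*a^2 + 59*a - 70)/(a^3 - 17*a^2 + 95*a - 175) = (a - 2)/(a - 5)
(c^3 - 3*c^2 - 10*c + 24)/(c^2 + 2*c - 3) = (c^2 - 6*c + 8)/(c - 1)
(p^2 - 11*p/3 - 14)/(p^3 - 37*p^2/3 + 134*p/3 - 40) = (3*p + 7)/(3*p^2 - 19*p + 20)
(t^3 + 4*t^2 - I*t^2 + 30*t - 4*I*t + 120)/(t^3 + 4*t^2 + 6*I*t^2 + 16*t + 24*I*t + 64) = (t^2 - I*t + 30)/(t^2 + 6*I*t + 16)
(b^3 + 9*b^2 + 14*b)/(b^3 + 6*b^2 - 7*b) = (b + 2)/(b - 1)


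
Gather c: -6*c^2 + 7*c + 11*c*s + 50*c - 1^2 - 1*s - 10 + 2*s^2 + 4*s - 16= -6*c^2 + c*(11*s + 57) + 2*s^2 + 3*s - 27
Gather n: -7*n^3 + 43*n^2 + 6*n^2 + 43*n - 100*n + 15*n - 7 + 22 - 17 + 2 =-7*n^3 + 49*n^2 - 42*n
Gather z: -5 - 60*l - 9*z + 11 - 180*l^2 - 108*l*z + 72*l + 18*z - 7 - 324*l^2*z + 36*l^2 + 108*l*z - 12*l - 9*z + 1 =-324*l^2*z - 144*l^2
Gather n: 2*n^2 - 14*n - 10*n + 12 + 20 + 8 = 2*n^2 - 24*n + 40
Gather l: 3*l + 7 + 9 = 3*l + 16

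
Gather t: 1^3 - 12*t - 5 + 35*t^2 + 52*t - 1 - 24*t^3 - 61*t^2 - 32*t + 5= -24*t^3 - 26*t^2 + 8*t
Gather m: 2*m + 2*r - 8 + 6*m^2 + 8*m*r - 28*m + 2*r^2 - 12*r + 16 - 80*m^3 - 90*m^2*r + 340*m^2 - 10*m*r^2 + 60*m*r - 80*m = -80*m^3 + m^2*(346 - 90*r) + m*(-10*r^2 + 68*r - 106) + 2*r^2 - 10*r + 8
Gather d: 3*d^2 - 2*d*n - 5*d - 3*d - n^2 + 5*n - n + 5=3*d^2 + d*(-2*n - 8) - n^2 + 4*n + 5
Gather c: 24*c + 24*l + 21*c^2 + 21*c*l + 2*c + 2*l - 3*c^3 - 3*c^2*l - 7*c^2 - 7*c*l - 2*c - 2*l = -3*c^3 + c^2*(14 - 3*l) + c*(14*l + 24) + 24*l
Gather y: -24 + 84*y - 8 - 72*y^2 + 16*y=-72*y^2 + 100*y - 32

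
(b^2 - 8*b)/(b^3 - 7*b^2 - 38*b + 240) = b/(b^2 + b - 30)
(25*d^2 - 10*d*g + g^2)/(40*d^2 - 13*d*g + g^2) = (5*d - g)/(8*d - g)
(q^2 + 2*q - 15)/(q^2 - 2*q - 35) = (q - 3)/(q - 7)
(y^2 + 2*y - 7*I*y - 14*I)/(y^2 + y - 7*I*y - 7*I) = (y + 2)/(y + 1)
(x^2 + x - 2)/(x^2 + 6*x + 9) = (x^2 + x - 2)/(x^2 + 6*x + 9)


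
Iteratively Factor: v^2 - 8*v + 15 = (v - 3)*(v - 5)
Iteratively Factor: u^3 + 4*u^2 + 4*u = (u)*(u^2 + 4*u + 4) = u*(u + 2)*(u + 2)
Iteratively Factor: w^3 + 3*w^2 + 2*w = (w + 1)*(w^2 + 2*w) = (w + 1)*(w + 2)*(w)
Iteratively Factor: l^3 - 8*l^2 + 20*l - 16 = (l - 4)*(l^2 - 4*l + 4) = (l - 4)*(l - 2)*(l - 2)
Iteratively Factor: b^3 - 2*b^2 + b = (b - 1)*(b^2 - b) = (b - 1)^2*(b)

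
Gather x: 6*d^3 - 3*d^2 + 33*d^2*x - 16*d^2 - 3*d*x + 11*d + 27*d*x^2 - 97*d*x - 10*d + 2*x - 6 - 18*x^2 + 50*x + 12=6*d^3 - 19*d^2 + d + x^2*(27*d - 18) + x*(33*d^2 - 100*d + 52) + 6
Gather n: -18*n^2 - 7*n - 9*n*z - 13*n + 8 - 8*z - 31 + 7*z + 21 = -18*n^2 + n*(-9*z - 20) - z - 2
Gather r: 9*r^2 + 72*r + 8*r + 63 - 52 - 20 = 9*r^2 + 80*r - 9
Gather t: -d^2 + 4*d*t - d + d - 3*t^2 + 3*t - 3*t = -d^2 + 4*d*t - 3*t^2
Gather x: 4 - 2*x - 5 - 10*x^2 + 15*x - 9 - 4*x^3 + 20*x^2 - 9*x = -4*x^3 + 10*x^2 + 4*x - 10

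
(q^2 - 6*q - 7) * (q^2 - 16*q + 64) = q^4 - 22*q^3 + 153*q^2 - 272*q - 448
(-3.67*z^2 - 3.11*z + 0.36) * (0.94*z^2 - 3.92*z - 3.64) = -3.4498*z^4 + 11.463*z^3 + 25.8884*z^2 + 9.9092*z - 1.3104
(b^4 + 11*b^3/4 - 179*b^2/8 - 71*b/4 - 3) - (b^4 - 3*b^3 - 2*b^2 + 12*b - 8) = 23*b^3/4 - 163*b^2/8 - 119*b/4 + 5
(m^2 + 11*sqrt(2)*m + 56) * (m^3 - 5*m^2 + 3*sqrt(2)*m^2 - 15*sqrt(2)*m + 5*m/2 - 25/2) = m^5 - 5*m^4 + 14*sqrt(2)*m^4 - 70*sqrt(2)*m^3 + 249*m^3/2 - 1245*m^2/2 + 391*sqrt(2)*m^2/2 - 1955*sqrt(2)*m/2 + 140*m - 700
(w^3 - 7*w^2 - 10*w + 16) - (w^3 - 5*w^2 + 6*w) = -2*w^2 - 16*w + 16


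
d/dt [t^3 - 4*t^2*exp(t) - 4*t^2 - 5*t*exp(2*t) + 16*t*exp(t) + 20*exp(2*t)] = -4*t^2*exp(t) + 3*t^2 - 10*t*exp(2*t) + 8*t*exp(t) - 8*t + 35*exp(2*t) + 16*exp(t)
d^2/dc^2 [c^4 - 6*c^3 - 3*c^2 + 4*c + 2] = 12*c^2 - 36*c - 6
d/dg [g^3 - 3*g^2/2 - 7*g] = 3*g^2 - 3*g - 7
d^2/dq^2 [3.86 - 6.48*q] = 0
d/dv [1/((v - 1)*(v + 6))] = (-2*v - 5)/(v^4 + 10*v^3 + 13*v^2 - 60*v + 36)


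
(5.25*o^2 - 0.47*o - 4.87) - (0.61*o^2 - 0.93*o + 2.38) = 4.64*o^2 + 0.46*o - 7.25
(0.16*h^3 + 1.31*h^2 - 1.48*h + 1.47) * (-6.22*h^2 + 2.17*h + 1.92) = -0.9952*h^5 - 7.801*h^4 + 12.3555*h^3 - 9.8398*h^2 + 0.3483*h + 2.8224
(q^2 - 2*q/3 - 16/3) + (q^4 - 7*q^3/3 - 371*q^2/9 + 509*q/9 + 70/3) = q^4 - 7*q^3/3 - 362*q^2/9 + 503*q/9 + 18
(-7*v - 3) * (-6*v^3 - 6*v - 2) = 42*v^4 + 18*v^3 + 42*v^2 + 32*v + 6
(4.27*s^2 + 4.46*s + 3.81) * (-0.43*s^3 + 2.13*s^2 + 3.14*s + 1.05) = -1.8361*s^5 + 7.1773*s^4 + 21.2693*s^3 + 26.6032*s^2 + 16.6464*s + 4.0005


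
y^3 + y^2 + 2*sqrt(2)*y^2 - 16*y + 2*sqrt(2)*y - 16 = (y + 1)*(y - 2*sqrt(2))*(y + 4*sqrt(2))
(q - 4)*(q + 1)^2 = q^3 - 2*q^2 - 7*q - 4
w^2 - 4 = (w - 2)*(w + 2)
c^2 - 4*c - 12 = (c - 6)*(c + 2)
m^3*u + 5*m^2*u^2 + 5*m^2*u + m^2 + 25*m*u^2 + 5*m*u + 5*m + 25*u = (m + 5)*(m + 5*u)*(m*u + 1)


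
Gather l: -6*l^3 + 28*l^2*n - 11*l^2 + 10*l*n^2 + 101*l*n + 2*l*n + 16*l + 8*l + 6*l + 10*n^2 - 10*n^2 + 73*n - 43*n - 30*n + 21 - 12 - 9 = -6*l^3 + l^2*(28*n - 11) + l*(10*n^2 + 103*n + 30)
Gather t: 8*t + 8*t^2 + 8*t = 8*t^2 + 16*t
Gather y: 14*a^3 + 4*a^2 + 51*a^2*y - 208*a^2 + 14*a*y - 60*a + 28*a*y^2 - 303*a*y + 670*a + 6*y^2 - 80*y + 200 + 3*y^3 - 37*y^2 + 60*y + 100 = 14*a^3 - 204*a^2 + 610*a + 3*y^3 + y^2*(28*a - 31) + y*(51*a^2 - 289*a - 20) + 300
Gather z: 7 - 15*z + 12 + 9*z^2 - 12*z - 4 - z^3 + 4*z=-z^3 + 9*z^2 - 23*z + 15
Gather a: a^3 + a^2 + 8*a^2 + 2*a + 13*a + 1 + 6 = a^3 + 9*a^2 + 15*a + 7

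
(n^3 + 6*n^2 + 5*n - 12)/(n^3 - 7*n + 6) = (n + 4)/(n - 2)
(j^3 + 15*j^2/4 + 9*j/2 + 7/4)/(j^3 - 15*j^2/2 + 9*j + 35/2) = (4*j^2 + 11*j + 7)/(2*(2*j^2 - 17*j + 35))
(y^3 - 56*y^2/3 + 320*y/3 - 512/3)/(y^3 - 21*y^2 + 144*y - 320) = (y - 8/3)/(y - 5)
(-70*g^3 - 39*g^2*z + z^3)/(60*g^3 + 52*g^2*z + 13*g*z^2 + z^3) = (-7*g + z)/(6*g + z)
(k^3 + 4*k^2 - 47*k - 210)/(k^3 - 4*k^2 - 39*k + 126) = (k + 5)/(k - 3)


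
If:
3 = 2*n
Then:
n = 3/2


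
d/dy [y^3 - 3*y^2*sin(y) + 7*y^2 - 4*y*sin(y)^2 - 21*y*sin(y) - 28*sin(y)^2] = -3*y^2*cos(y) + 3*y^2 - 6*y*sin(y) - 4*y*sin(2*y) - 21*y*cos(y) + 14*y - 4*sin(y)^2 - 21*sin(y) - 28*sin(2*y)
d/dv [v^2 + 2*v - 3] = 2*v + 2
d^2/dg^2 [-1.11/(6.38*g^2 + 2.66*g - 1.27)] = (90.363768*g^2 + 37.675176*g - 1.11*(12.76*g + 2.66)*(25.52*g + 5.32) - 17.987772)/(6.38*g^2 + 2.66*g - 1.27)^3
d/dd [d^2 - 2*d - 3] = 2*d - 2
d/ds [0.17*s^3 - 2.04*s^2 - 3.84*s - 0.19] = 0.51*s^2 - 4.08*s - 3.84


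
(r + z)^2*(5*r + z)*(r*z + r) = 5*r^4*z + 5*r^4 + 11*r^3*z^2 + 11*r^3*z + 7*r^2*z^3 + 7*r^2*z^2 + r*z^4 + r*z^3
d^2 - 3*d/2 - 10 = (d - 4)*(d + 5/2)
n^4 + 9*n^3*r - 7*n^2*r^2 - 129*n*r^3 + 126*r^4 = (n - 3*r)*(n - r)*(n + 6*r)*(n + 7*r)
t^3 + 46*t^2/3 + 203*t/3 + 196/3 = (t + 4/3)*(t + 7)^2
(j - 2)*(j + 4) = j^2 + 2*j - 8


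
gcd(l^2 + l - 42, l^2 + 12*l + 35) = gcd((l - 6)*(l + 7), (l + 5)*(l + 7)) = l + 7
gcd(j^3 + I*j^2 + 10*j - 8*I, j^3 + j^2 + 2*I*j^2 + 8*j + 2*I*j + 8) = j^2 + 2*I*j + 8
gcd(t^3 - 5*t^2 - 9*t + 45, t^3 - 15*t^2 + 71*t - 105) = t^2 - 8*t + 15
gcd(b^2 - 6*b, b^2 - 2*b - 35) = 1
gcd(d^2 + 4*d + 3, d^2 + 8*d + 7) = d + 1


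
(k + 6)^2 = k^2 + 12*k + 36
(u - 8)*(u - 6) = u^2 - 14*u + 48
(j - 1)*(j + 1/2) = j^2 - j/2 - 1/2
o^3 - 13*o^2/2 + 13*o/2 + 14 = (o - 4)*(o - 7/2)*(o + 1)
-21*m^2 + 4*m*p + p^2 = (-3*m + p)*(7*m + p)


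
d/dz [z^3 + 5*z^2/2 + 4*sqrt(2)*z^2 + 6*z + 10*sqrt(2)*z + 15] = 3*z^2 + 5*z + 8*sqrt(2)*z + 6 + 10*sqrt(2)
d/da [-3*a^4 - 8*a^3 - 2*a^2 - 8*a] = -12*a^3 - 24*a^2 - 4*a - 8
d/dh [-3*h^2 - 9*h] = -6*h - 9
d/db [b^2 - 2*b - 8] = 2*b - 2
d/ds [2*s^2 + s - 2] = 4*s + 1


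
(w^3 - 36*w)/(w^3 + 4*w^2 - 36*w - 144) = w/(w + 4)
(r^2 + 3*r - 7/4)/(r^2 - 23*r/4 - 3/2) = (-4*r^2 - 12*r + 7)/(-4*r^2 + 23*r + 6)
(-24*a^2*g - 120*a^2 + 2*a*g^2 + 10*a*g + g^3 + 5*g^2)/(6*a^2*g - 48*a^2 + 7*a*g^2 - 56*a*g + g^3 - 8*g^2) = (-4*a*g - 20*a + g^2 + 5*g)/(a*g - 8*a + g^2 - 8*g)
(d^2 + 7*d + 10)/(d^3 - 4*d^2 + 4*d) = (d^2 + 7*d + 10)/(d*(d^2 - 4*d + 4))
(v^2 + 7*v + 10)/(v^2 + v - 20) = (v + 2)/(v - 4)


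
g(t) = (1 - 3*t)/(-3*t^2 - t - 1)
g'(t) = (1 - 3*t)*(6*t + 1)/(-3*t^2 - t - 1)^2 - 3/(-3*t^2 - t - 1) = (9*t^2 + 3*t - (3*t - 1)*(6*t + 1) + 3)/(3*t^2 + t + 1)^2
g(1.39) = 0.39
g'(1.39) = -0.08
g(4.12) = 0.20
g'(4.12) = -0.04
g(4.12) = 0.20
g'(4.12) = -0.04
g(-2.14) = -0.59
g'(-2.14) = -0.32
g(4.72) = 0.18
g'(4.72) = -0.03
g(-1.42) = -0.93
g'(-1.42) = -0.72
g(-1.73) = -0.75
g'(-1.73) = -0.49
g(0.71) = 0.35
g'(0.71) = 0.36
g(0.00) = -1.00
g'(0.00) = 4.00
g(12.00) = 0.08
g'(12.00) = -0.00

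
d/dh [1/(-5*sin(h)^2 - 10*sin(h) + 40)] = 2*(sin(h) + 1)*cos(h)/(5*(sin(h)^2 + 2*sin(h) - 8)^2)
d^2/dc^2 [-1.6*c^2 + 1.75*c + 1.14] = -3.20000000000000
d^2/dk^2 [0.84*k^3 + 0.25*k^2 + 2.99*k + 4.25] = 5.04*k + 0.5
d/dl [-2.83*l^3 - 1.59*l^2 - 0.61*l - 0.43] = -8.49*l^2 - 3.18*l - 0.61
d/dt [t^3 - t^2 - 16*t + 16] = 3*t^2 - 2*t - 16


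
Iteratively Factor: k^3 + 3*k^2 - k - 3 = (k + 3)*(k^2 - 1) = (k + 1)*(k + 3)*(k - 1)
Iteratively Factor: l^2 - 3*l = (l)*(l - 3)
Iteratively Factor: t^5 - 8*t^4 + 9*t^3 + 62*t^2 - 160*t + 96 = (t - 1)*(t^4 - 7*t^3 + 2*t^2 + 64*t - 96) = (t - 1)*(t + 3)*(t^3 - 10*t^2 + 32*t - 32) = (t - 2)*(t - 1)*(t + 3)*(t^2 - 8*t + 16) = (t - 4)*(t - 2)*(t - 1)*(t + 3)*(t - 4)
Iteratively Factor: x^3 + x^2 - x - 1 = (x + 1)*(x^2 - 1) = (x - 1)*(x + 1)*(x + 1)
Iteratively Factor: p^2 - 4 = (p + 2)*(p - 2)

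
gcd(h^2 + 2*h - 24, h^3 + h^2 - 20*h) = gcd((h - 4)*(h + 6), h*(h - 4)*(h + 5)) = h - 4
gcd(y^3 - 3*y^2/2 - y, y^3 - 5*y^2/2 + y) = y^2 - 2*y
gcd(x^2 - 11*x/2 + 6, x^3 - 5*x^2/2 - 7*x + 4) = x - 4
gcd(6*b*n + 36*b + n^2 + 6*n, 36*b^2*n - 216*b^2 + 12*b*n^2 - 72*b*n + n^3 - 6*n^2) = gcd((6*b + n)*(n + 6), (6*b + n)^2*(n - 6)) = 6*b + n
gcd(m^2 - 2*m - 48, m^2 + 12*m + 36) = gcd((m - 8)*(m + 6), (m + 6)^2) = m + 6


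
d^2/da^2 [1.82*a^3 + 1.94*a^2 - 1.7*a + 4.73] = 10.92*a + 3.88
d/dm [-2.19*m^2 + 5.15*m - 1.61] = 5.15 - 4.38*m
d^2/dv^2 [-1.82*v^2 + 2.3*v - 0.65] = -3.64000000000000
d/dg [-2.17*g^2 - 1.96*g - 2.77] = -4.34*g - 1.96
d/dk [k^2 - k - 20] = 2*k - 1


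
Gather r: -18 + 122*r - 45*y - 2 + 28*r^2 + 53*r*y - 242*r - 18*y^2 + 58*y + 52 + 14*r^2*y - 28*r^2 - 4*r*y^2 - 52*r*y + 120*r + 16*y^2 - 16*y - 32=14*r^2*y + r*(-4*y^2 + y) - 2*y^2 - 3*y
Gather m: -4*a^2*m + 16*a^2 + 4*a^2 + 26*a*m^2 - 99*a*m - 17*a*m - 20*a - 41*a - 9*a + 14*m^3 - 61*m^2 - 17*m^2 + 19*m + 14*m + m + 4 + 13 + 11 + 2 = 20*a^2 - 70*a + 14*m^3 + m^2*(26*a - 78) + m*(-4*a^2 - 116*a + 34) + 30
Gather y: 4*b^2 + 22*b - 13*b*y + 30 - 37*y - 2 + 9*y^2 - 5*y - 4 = 4*b^2 + 22*b + 9*y^2 + y*(-13*b - 42) + 24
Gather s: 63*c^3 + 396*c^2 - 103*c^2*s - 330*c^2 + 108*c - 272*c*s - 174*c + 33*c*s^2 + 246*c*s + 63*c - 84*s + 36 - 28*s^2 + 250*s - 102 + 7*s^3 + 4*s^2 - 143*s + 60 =63*c^3 + 66*c^2 - 3*c + 7*s^3 + s^2*(33*c - 24) + s*(-103*c^2 - 26*c + 23) - 6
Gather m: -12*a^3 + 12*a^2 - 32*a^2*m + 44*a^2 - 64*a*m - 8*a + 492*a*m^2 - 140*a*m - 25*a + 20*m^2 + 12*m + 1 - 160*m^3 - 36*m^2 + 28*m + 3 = -12*a^3 + 56*a^2 - 33*a - 160*m^3 + m^2*(492*a - 16) + m*(-32*a^2 - 204*a + 40) + 4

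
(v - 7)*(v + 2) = v^2 - 5*v - 14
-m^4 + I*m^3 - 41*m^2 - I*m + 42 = (m - 7*I)*(m + 6*I)*(I*m - I)*(I*m + I)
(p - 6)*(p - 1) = p^2 - 7*p + 6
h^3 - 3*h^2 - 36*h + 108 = (h - 6)*(h - 3)*(h + 6)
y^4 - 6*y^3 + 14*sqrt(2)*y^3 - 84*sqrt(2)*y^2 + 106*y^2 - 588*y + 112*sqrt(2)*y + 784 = (y - 4)*(y - 2)*(y + 7*sqrt(2))^2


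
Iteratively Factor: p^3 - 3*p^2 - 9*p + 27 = (p - 3)*(p^2 - 9) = (p - 3)^2*(p + 3)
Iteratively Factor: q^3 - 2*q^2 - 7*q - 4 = (q + 1)*(q^2 - 3*q - 4) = (q + 1)^2*(q - 4)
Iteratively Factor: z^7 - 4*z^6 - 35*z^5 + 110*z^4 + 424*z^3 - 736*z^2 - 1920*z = (z - 5)*(z^6 + z^5 - 30*z^4 - 40*z^3 + 224*z^2 + 384*z) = (z - 5)*(z - 4)*(z^5 + 5*z^4 - 10*z^3 - 80*z^2 - 96*z) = (z - 5)*(z - 4)*(z + 3)*(z^4 + 2*z^3 - 16*z^2 - 32*z) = (z - 5)*(z - 4)*(z + 2)*(z + 3)*(z^3 - 16*z) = (z - 5)*(z - 4)*(z + 2)*(z + 3)*(z + 4)*(z^2 - 4*z) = (z - 5)*(z - 4)^2*(z + 2)*(z + 3)*(z + 4)*(z)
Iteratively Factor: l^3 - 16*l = (l + 4)*(l^2 - 4*l) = (l - 4)*(l + 4)*(l)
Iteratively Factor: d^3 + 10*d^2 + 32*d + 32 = (d + 4)*(d^2 + 6*d + 8) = (d + 4)^2*(d + 2)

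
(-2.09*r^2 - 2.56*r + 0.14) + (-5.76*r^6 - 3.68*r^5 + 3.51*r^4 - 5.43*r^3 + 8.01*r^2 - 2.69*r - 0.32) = -5.76*r^6 - 3.68*r^5 + 3.51*r^4 - 5.43*r^3 + 5.92*r^2 - 5.25*r - 0.18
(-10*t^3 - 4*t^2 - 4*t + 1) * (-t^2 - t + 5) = 10*t^5 + 14*t^4 - 42*t^3 - 17*t^2 - 21*t + 5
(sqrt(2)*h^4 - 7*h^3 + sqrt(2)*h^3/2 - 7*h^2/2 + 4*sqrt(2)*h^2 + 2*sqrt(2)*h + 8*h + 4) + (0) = sqrt(2)*h^4 - 7*h^3 + sqrt(2)*h^3/2 - 7*h^2/2 + 4*sqrt(2)*h^2 + 2*sqrt(2)*h + 8*h + 4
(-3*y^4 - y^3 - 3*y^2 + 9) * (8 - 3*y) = 9*y^5 - 21*y^4 + y^3 - 24*y^2 - 27*y + 72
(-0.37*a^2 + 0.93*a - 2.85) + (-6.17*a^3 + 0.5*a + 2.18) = -6.17*a^3 - 0.37*a^2 + 1.43*a - 0.67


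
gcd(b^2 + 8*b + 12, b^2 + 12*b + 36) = b + 6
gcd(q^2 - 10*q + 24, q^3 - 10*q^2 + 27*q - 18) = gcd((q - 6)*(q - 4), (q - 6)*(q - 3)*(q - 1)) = q - 6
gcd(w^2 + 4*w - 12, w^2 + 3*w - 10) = w - 2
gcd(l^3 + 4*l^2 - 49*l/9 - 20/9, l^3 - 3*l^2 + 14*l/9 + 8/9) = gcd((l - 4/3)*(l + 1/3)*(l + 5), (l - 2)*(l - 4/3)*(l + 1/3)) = l^2 - l - 4/9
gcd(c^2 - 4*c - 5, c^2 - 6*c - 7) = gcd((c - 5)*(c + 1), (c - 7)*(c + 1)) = c + 1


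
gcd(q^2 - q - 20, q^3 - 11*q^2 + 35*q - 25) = q - 5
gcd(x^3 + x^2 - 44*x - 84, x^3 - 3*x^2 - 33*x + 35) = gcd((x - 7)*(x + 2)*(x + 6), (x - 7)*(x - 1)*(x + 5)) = x - 7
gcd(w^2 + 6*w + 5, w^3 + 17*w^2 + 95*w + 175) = w + 5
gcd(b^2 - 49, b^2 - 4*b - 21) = b - 7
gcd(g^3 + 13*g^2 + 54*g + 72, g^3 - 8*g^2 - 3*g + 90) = g + 3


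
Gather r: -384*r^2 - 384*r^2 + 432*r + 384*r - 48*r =-768*r^2 + 768*r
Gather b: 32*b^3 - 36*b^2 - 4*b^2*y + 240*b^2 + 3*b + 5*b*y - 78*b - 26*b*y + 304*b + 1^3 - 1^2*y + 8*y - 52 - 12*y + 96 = 32*b^3 + b^2*(204 - 4*y) + b*(229 - 21*y) - 5*y + 45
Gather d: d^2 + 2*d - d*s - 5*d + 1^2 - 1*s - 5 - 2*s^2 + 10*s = d^2 + d*(-s - 3) - 2*s^2 + 9*s - 4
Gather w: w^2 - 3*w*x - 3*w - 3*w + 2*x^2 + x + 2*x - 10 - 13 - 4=w^2 + w*(-3*x - 6) + 2*x^2 + 3*x - 27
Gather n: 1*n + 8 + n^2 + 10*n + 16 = n^2 + 11*n + 24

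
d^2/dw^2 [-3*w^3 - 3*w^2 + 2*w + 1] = -18*w - 6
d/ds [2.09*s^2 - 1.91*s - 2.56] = 4.18*s - 1.91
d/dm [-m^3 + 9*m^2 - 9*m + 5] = -3*m^2 + 18*m - 9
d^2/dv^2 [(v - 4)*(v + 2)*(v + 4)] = 6*v + 4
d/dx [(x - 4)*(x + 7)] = 2*x + 3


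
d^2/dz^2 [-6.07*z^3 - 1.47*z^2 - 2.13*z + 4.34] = -36.42*z - 2.94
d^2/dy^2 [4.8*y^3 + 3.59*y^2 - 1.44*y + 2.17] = 28.8*y + 7.18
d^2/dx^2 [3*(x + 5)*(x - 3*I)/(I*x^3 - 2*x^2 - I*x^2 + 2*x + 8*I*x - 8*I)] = (-6*I*x^6 + x^5*(-54 - 90*I) + x^4*(-270 + 126*I) + x^3*(750 - 1434*I) + x^2*(-1926 + 324*I) + x*(792 - 5004*I) - 6312 - 576*I)/(x^9 + x^8*(-3 + 6*I) + x^7*(15 - 18*I) + x^6*(-37 + 106*I) + x^5*(132 - 270*I) + x^4*(-300 + 648*I) + x^3*(800 - 1240*I) + x^2*(-1632 + 1152*I) + x*(1536 - 384*I) - 512)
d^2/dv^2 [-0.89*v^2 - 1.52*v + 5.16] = -1.78000000000000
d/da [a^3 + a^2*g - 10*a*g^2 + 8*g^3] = 3*a^2 + 2*a*g - 10*g^2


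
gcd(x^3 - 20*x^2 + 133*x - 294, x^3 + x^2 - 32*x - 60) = x - 6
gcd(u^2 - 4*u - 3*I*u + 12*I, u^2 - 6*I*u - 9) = u - 3*I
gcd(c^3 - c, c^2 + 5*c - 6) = c - 1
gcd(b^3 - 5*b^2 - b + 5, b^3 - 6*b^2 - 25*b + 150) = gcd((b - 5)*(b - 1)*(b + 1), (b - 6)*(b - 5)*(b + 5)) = b - 5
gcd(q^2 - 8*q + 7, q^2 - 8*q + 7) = q^2 - 8*q + 7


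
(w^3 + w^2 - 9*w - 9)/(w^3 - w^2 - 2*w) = (w^2 - 9)/(w*(w - 2))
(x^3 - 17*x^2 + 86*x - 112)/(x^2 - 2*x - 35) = (x^2 - 10*x + 16)/(x + 5)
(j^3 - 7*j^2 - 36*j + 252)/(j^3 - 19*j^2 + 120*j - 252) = (j + 6)/(j - 6)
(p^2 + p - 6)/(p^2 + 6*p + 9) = (p - 2)/(p + 3)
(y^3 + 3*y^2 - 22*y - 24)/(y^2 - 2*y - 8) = (y^2 + 7*y + 6)/(y + 2)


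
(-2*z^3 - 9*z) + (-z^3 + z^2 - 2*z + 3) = -3*z^3 + z^2 - 11*z + 3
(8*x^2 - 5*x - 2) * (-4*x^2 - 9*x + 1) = -32*x^4 - 52*x^3 + 61*x^2 + 13*x - 2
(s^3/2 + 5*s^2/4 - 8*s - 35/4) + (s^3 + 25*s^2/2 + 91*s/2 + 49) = 3*s^3/2 + 55*s^2/4 + 75*s/2 + 161/4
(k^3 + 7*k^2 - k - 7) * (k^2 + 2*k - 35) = k^5 + 9*k^4 - 22*k^3 - 254*k^2 + 21*k + 245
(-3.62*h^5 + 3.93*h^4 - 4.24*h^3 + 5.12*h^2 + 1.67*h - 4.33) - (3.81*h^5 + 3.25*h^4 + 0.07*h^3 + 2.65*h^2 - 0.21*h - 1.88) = -7.43*h^5 + 0.68*h^4 - 4.31*h^3 + 2.47*h^2 + 1.88*h - 2.45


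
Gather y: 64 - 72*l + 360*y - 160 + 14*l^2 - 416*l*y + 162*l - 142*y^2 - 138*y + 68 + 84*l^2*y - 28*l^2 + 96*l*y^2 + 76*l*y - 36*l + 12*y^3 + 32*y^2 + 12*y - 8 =-14*l^2 + 54*l + 12*y^3 + y^2*(96*l - 110) + y*(84*l^2 - 340*l + 234) - 36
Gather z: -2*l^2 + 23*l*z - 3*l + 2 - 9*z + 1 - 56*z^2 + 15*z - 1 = -2*l^2 - 3*l - 56*z^2 + z*(23*l + 6) + 2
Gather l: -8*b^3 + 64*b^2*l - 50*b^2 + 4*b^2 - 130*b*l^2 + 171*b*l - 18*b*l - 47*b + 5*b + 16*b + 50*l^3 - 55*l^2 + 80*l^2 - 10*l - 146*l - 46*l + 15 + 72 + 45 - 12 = -8*b^3 - 46*b^2 - 26*b + 50*l^3 + l^2*(25 - 130*b) + l*(64*b^2 + 153*b - 202) + 120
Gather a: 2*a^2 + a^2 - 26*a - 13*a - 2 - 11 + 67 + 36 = 3*a^2 - 39*a + 90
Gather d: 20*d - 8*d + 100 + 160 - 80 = 12*d + 180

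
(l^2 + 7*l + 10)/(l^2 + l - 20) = (l + 2)/(l - 4)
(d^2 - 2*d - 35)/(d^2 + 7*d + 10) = (d - 7)/(d + 2)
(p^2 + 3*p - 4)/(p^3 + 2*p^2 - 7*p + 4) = 1/(p - 1)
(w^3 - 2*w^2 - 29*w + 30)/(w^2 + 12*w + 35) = (w^2 - 7*w + 6)/(w + 7)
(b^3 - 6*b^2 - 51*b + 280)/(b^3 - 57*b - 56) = (b - 5)/(b + 1)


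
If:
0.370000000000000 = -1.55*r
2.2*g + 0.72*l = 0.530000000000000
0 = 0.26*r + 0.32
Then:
No Solution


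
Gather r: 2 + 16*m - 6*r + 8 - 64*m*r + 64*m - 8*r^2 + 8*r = 80*m - 8*r^2 + r*(2 - 64*m) + 10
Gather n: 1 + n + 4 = n + 5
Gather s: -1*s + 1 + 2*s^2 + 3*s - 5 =2*s^2 + 2*s - 4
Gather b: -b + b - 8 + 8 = 0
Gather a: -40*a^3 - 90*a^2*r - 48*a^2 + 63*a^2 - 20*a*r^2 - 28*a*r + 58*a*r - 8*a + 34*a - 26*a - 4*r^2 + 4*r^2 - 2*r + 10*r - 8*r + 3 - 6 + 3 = -40*a^3 + a^2*(15 - 90*r) + a*(-20*r^2 + 30*r)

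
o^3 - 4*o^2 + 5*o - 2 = (o - 2)*(o - 1)^2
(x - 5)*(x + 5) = x^2 - 25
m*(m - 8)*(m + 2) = m^3 - 6*m^2 - 16*m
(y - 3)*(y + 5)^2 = y^3 + 7*y^2 - 5*y - 75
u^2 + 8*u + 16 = (u + 4)^2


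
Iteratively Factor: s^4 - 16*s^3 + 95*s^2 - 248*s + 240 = (s - 5)*(s^3 - 11*s^2 + 40*s - 48) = (s - 5)*(s - 3)*(s^2 - 8*s + 16) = (s - 5)*(s - 4)*(s - 3)*(s - 4)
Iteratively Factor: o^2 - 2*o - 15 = (o + 3)*(o - 5)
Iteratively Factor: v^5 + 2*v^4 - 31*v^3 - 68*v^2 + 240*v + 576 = (v + 3)*(v^4 - v^3 - 28*v^2 + 16*v + 192) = (v + 3)^2*(v^3 - 4*v^2 - 16*v + 64) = (v - 4)*(v + 3)^2*(v^2 - 16) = (v - 4)^2*(v + 3)^2*(v + 4)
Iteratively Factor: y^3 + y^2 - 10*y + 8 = (y - 2)*(y^2 + 3*y - 4) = (y - 2)*(y - 1)*(y + 4)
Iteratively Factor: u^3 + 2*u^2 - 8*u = (u)*(u^2 + 2*u - 8) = u*(u - 2)*(u + 4)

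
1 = 1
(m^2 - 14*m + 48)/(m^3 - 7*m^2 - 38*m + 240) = (m - 6)/(m^2 + m - 30)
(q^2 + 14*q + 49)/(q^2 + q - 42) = (q + 7)/(q - 6)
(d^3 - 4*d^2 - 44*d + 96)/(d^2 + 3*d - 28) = (d^3 - 4*d^2 - 44*d + 96)/(d^2 + 3*d - 28)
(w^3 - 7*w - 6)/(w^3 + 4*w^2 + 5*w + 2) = (w - 3)/(w + 1)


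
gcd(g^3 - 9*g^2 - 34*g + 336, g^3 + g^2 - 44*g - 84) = g^2 - g - 42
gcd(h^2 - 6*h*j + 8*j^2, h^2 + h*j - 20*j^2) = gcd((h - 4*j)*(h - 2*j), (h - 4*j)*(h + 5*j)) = h - 4*j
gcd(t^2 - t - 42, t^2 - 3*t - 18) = 1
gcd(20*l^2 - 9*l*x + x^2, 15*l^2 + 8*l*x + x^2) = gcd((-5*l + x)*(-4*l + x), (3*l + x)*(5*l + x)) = 1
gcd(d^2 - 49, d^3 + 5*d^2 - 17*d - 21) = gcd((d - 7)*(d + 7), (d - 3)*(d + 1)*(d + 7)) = d + 7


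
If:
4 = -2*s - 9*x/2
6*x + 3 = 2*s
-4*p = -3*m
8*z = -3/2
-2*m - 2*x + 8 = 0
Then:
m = 14/3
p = 7/2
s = -1/2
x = -2/3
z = -3/16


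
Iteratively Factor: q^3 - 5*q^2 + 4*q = (q - 4)*(q^2 - q) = (q - 4)*(q - 1)*(q)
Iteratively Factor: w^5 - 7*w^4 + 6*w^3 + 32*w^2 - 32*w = (w)*(w^4 - 7*w^3 + 6*w^2 + 32*w - 32) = w*(w + 2)*(w^3 - 9*w^2 + 24*w - 16) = w*(w - 1)*(w + 2)*(w^2 - 8*w + 16) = w*(w - 4)*(w - 1)*(w + 2)*(w - 4)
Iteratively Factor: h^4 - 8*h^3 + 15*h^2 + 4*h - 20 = (h - 5)*(h^3 - 3*h^2 + 4) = (h - 5)*(h - 2)*(h^2 - h - 2) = (h - 5)*(h - 2)*(h + 1)*(h - 2)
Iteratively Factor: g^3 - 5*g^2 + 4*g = (g - 4)*(g^2 - g) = g*(g - 4)*(g - 1)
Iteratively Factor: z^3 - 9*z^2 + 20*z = (z - 4)*(z^2 - 5*z) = (z - 5)*(z - 4)*(z)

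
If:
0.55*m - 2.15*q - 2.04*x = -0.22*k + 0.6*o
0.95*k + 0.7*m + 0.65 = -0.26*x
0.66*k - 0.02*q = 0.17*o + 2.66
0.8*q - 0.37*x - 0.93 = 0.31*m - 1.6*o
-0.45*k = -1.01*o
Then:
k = 4.40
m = -7.87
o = 1.96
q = -4.59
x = 2.62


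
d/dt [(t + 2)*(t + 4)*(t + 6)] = 3*t^2 + 24*t + 44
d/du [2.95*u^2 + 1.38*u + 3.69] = 5.9*u + 1.38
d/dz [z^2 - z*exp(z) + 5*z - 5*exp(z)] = -z*exp(z) + 2*z - 6*exp(z) + 5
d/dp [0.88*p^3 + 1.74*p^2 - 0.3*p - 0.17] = 2.64*p^2 + 3.48*p - 0.3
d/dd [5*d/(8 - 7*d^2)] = 5*(7*d^2 + 8)/(7*d^2 - 8)^2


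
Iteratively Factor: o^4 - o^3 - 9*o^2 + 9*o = (o)*(o^3 - o^2 - 9*o + 9) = o*(o + 3)*(o^2 - 4*o + 3) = o*(o - 1)*(o + 3)*(o - 3)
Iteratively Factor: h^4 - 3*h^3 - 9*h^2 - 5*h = (h - 5)*(h^3 + 2*h^2 + h) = (h - 5)*(h + 1)*(h^2 + h) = h*(h - 5)*(h + 1)*(h + 1)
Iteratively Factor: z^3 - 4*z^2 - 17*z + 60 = (z - 5)*(z^2 + z - 12) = (z - 5)*(z + 4)*(z - 3)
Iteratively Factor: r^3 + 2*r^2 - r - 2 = (r - 1)*(r^2 + 3*r + 2) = (r - 1)*(r + 1)*(r + 2)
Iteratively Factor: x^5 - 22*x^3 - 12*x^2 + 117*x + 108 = (x + 3)*(x^4 - 3*x^3 - 13*x^2 + 27*x + 36) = (x + 1)*(x + 3)*(x^3 - 4*x^2 - 9*x + 36) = (x - 4)*(x + 1)*(x + 3)*(x^2 - 9) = (x - 4)*(x - 3)*(x + 1)*(x + 3)*(x + 3)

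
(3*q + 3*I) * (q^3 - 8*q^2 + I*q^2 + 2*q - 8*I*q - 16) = 3*q^4 - 24*q^3 + 6*I*q^3 + 3*q^2 - 48*I*q^2 - 24*q + 6*I*q - 48*I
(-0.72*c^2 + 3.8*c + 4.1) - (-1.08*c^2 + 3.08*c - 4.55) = 0.36*c^2 + 0.72*c + 8.65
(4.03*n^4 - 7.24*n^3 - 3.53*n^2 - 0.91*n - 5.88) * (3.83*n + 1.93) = 15.4349*n^5 - 19.9513*n^4 - 27.4931*n^3 - 10.2982*n^2 - 24.2767*n - 11.3484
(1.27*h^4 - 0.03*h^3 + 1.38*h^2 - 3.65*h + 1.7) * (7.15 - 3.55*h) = -4.5085*h^5 + 9.187*h^4 - 5.1135*h^3 + 22.8245*h^2 - 32.1325*h + 12.155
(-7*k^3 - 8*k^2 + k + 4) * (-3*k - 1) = 21*k^4 + 31*k^3 + 5*k^2 - 13*k - 4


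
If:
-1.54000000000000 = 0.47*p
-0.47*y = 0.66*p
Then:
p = -3.28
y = 4.60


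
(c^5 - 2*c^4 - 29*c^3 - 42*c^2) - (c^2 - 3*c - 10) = c^5 - 2*c^4 - 29*c^3 - 43*c^2 + 3*c + 10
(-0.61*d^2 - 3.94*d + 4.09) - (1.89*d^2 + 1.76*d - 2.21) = -2.5*d^2 - 5.7*d + 6.3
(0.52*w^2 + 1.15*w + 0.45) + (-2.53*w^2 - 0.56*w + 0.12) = -2.01*w^2 + 0.59*w + 0.57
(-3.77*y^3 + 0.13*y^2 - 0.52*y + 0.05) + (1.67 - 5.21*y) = -3.77*y^3 + 0.13*y^2 - 5.73*y + 1.72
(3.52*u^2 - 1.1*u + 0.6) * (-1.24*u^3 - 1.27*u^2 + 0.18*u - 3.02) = -4.3648*u^5 - 3.1064*u^4 + 1.2866*u^3 - 11.5904*u^2 + 3.43*u - 1.812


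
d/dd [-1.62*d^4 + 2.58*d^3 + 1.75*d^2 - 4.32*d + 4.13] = -6.48*d^3 + 7.74*d^2 + 3.5*d - 4.32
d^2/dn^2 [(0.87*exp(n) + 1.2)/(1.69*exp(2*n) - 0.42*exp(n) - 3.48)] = (2.484807*exp(4*n) + 14.326806*exp(3*n) + 28.144584*exp(2*n) + 27.169848*exp(n) + 8.782128)*exp(n)/(4.826809*exp(6*n) - 3.598686*exp(5*n) - 28.923336*exp(4*n) + 14.746536*exp(3*n) + 59.558112*exp(2*n) - 15.259104*exp(n) - 42.144192)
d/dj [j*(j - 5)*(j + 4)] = 3*j^2 - 2*j - 20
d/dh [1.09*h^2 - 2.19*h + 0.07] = 2.18*h - 2.19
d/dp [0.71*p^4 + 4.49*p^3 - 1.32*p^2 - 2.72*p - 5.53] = 2.84*p^3 + 13.47*p^2 - 2.64*p - 2.72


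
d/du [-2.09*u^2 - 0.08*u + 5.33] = -4.18*u - 0.08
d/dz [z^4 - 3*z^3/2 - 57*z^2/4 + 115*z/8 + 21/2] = 4*z^3 - 9*z^2/2 - 57*z/2 + 115/8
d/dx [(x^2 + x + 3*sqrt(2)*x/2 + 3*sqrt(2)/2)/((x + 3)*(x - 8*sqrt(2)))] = (-19*sqrt(2)*x^2 + 4*x^2 - 102*sqrt(2)*x - 96 - 57*sqrt(2))/(2*(x^4 - 16*sqrt(2)*x^3 + 6*x^3 - 96*sqrt(2)*x^2 + 137*x^2 - 144*sqrt(2)*x + 768*x + 1152))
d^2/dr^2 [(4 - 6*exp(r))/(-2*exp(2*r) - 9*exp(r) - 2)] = (24*exp(4*r) - 172*exp(3*r) - 360*exp(2*r) - 368*exp(r) + 96)*exp(r)/(8*exp(6*r) + 108*exp(5*r) + 510*exp(4*r) + 945*exp(3*r) + 510*exp(2*r) + 108*exp(r) + 8)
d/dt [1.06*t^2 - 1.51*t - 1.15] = 2.12*t - 1.51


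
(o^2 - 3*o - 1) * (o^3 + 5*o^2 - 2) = o^5 + 2*o^4 - 16*o^3 - 7*o^2 + 6*o + 2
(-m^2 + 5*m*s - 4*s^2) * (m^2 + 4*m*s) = -m^4 + m^3*s + 16*m^2*s^2 - 16*m*s^3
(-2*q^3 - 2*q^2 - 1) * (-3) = 6*q^3 + 6*q^2 + 3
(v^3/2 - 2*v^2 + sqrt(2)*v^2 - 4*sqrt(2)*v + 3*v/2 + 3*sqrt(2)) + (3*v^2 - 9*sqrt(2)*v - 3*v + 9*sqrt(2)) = v^3/2 + v^2 + sqrt(2)*v^2 - 13*sqrt(2)*v - 3*v/2 + 12*sqrt(2)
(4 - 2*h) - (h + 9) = -3*h - 5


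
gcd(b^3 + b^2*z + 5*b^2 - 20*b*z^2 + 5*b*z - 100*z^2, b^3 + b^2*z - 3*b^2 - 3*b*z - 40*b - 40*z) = b + 5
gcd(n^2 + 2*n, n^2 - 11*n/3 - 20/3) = 1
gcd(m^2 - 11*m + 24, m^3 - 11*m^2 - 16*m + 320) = m - 8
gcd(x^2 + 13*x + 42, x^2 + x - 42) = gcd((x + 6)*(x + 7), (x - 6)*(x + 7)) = x + 7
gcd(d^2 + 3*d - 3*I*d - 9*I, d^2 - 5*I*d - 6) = d - 3*I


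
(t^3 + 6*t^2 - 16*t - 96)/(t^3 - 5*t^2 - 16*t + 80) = (t + 6)/(t - 5)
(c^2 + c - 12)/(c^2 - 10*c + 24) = (c^2 + c - 12)/(c^2 - 10*c + 24)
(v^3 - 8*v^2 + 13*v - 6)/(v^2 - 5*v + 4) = (v^2 - 7*v + 6)/(v - 4)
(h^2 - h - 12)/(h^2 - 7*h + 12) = (h + 3)/(h - 3)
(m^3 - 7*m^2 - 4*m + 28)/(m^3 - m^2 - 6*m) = (m^2 - 9*m + 14)/(m*(m - 3))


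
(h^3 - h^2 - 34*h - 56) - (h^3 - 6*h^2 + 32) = 5*h^2 - 34*h - 88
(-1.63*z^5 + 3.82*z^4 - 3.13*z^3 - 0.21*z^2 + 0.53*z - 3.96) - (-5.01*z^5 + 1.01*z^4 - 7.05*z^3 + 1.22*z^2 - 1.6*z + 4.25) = 3.38*z^5 + 2.81*z^4 + 3.92*z^3 - 1.43*z^2 + 2.13*z - 8.21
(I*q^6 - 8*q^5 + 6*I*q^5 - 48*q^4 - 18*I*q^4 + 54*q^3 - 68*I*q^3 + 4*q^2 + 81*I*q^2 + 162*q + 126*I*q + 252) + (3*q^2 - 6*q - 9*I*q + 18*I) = I*q^6 - 8*q^5 + 6*I*q^5 - 48*q^4 - 18*I*q^4 + 54*q^3 - 68*I*q^3 + 7*q^2 + 81*I*q^2 + 156*q + 117*I*q + 252 + 18*I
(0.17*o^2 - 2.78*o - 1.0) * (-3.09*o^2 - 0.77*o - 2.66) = -0.5253*o^4 + 8.4593*o^3 + 4.7784*o^2 + 8.1648*o + 2.66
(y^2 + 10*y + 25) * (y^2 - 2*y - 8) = y^4 + 8*y^3 - 3*y^2 - 130*y - 200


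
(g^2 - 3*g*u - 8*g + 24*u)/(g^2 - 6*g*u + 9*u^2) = (8 - g)/(-g + 3*u)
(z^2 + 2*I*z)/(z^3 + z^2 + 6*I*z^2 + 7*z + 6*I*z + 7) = z*(z + 2*I)/(z^3 + z^2*(1 + 6*I) + z*(7 + 6*I) + 7)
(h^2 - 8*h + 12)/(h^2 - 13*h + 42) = (h - 2)/(h - 7)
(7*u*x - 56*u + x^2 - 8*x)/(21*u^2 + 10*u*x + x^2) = (x - 8)/(3*u + x)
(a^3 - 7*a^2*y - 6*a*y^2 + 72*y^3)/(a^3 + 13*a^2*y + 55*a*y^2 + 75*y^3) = (a^2 - 10*a*y + 24*y^2)/(a^2 + 10*a*y + 25*y^2)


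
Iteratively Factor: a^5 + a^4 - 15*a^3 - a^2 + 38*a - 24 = (a - 3)*(a^4 + 4*a^3 - 3*a^2 - 10*a + 8) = (a - 3)*(a - 1)*(a^3 + 5*a^2 + 2*a - 8) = (a - 3)*(a - 1)*(a + 2)*(a^2 + 3*a - 4) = (a - 3)*(a - 1)^2*(a + 2)*(a + 4)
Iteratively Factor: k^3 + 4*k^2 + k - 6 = (k - 1)*(k^2 + 5*k + 6) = (k - 1)*(k + 2)*(k + 3)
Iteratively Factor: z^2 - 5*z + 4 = (z - 1)*(z - 4)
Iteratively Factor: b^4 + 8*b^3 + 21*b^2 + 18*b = (b)*(b^3 + 8*b^2 + 21*b + 18) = b*(b + 3)*(b^2 + 5*b + 6) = b*(b + 3)^2*(b + 2)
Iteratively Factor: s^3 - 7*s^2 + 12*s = (s - 4)*(s^2 - 3*s) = (s - 4)*(s - 3)*(s)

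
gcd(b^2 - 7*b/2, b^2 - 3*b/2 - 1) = 1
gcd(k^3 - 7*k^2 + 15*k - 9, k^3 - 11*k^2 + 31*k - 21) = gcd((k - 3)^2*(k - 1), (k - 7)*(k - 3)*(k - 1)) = k^2 - 4*k + 3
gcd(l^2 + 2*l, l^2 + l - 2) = l + 2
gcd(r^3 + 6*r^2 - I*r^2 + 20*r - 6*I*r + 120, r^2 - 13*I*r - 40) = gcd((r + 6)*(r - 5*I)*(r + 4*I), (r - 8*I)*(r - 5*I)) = r - 5*I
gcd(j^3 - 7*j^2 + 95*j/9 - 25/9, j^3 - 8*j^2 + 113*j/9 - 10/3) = j^2 - 2*j + 5/9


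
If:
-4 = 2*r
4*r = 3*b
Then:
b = -8/3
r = -2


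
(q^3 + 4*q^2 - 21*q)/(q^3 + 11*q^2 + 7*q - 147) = q/(q + 7)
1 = 1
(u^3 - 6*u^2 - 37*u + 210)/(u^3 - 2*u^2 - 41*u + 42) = (u - 5)/(u - 1)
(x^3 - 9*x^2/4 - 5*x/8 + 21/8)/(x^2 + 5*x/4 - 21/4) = (2*x^2 - x - 3)/(2*(x + 3))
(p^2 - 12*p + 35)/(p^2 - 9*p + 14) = (p - 5)/(p - 2)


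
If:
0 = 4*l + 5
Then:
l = -5/4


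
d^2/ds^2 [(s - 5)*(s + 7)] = 2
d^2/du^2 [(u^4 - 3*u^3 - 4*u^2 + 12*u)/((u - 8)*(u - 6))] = 2*(u^6 - 42*u^5 + 732*u^4 - 5864*u^3 + 20448*u^2 - 22464*u - 1152)/(u^6 - 42*u^5 + 732*u^4 - 6776*u^3 + 35136*u^2 - 96768*u + 110592)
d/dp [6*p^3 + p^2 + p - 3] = 18*p^2 + 2*p + 1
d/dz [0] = 0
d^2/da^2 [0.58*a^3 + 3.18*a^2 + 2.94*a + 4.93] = 3.48*a + 6.36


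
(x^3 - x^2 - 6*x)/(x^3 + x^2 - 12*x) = (x + 2)/(x + 4)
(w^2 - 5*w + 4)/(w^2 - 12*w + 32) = (w - 1)/(w - 8)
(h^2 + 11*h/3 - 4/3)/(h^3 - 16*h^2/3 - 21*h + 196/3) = (3*h - 1)/(3*h^2 - 28*h + 49)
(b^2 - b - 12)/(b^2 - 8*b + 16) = (b + 3)/(b - 4)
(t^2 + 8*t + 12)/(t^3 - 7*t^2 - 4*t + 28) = (t + 6)/(t^2 - 9*t + 14)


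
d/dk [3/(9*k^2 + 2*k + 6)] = 6*(-9*k - 1)/(9*k^2 + 2*k + 6)^2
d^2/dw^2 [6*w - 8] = 0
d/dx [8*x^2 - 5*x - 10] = 16*x - 5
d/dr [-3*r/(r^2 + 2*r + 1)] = 3*(r - 1)/(r^3 + 3*r^2 + 3*r + 1)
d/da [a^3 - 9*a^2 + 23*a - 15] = 3*a^2 - 18*a + 23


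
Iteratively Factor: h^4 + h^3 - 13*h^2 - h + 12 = (h + 1)*(h^3 - 13*h + 12) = (h - 1)*(h + 1)*(h^2 + h - 12) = (h - 1)*(h + 1)*(h + 4)*(h - 3)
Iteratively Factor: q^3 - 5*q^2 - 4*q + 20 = (q - 5)*(q^2 - 4) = (q - 5)*(q + 2)*(q - 2)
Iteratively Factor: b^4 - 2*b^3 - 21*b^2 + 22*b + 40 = (b + 4)*(b^3 - 6*b^2 + 3*b + 10) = (b - 2)*(b + 4)*(b^2 - 4*b - 5) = (b - 5)*(b - 2)*(b + 4)*(b + 1)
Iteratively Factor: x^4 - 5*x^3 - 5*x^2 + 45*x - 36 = (x + 3)*(x^3 - 8*x^2 + 19*x - 12) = (x - 4)*(x + 3)*(x^2 - 4*x + 3) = (x - 4)*(x - 3)*(x + 3)*(x - 1)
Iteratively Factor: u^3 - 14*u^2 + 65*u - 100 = (u - 5)*(u^2 - 9*u + 20) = (u - 5)*(u - 4)*(u - 5)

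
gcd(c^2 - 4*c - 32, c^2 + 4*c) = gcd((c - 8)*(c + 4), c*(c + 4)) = c + 4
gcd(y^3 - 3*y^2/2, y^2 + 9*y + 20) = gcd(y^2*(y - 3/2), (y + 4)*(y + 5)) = 1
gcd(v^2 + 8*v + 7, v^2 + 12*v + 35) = v + 7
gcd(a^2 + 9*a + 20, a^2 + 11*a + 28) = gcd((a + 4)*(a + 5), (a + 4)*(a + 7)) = a + 4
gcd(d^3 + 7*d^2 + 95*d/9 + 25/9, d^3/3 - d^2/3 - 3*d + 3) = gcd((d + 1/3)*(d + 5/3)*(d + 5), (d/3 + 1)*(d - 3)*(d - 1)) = 1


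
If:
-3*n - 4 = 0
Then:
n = -4/3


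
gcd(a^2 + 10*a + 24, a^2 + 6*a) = a + 6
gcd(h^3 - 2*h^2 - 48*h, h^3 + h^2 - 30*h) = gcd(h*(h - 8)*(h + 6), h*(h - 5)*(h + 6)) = h^2 + 6*h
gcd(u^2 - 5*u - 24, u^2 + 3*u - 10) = 1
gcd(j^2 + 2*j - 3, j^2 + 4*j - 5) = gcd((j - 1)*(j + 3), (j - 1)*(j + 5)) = j - 1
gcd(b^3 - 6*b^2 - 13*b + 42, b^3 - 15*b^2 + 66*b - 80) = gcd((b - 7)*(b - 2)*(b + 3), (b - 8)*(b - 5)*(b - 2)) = b - 2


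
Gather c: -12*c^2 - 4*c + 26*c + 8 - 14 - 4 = -12*c^2 + 22*c - 10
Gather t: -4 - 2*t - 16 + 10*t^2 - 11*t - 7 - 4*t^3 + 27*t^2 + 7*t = -4*t^3 + 37*t^2 - 6*t - 27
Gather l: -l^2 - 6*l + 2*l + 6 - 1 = -l^2 - 4*l + 5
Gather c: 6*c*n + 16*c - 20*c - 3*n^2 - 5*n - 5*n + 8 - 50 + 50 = c*(6*n - 4) - 3*n^2 - 10*n + 8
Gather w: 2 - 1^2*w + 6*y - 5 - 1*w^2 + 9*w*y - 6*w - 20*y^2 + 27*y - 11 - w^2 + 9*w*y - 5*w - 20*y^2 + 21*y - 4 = -2*w^2 + w*(18*y - 12) - 40*y^2 + 54*y - 18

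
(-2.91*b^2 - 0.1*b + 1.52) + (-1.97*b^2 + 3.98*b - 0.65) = -4.88*b^2 + 3.88*b + 0.87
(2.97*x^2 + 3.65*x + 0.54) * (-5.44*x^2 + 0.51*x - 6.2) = -16.1568*x^4 - 18.3413*x^3 - 19.4901*x^2 - 22.3546*x - 3.348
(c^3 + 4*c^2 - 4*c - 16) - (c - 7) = c^3 + 4*c^2 - 5*c - 9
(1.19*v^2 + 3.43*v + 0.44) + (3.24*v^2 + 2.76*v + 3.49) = 4.43*v^2 + 6.19*v + 3.93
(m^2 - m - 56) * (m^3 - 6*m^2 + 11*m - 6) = m^5 - 7*m^4 - 39*m^3 + 319*m^2 - 610*m + 336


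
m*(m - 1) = m^2 - m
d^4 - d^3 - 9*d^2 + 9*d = d*(d - 3)*(d - 1)*(d + 3)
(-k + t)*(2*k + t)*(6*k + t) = -12*k^3 + 4*k^2*t + 7*k*t^2 + t^3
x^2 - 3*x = x*(x - 3)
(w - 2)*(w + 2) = w^2 - 4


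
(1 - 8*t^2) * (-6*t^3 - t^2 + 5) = 48*t^5 + 8*t^4 - 6*t^3 - 41*t^2 + 5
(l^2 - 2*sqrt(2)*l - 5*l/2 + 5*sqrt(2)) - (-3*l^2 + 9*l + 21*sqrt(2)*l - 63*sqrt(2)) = 4*l^2 - 23*sqrt(2)*l - 23*l/2 + 68*sqrt(2)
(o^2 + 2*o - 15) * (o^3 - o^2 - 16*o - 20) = o^5 + o^4 - 33*o^3 - 37*o^2 + 200*o + 300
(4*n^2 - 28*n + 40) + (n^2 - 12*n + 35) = 5*n^2 - 40*n + 75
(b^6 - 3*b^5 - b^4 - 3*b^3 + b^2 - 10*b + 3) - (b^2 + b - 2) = b^6 - 3*b^5 - b^4 - 3*b^3 - 11*b + 5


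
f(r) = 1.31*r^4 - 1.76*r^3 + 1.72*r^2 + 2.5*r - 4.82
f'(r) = 5.24*r^3 - 5.28*r^2 + 3.44*r + 2.5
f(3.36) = 123.20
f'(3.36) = 153.22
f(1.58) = 4.65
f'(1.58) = 15.42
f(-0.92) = -3.36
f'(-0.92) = -9.21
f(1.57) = 4.49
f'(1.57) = 15.16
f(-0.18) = -5.20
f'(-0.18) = 1.68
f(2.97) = 73.60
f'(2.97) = 103.42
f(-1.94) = 28.21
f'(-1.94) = -62.30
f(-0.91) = -3.45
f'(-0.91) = -8.95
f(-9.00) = 9989.95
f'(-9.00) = -4276.10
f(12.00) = 24395.74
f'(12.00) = 8338.18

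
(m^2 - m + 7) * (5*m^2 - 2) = 5*m^4 - 5*m^3 + 33*m^2 + 2*m - 14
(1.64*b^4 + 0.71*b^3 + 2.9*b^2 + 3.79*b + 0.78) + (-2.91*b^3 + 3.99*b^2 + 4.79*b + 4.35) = 1.64*b^4 - 2.2*b^3 + 6.89*b^2 + 8.58*b + 5.13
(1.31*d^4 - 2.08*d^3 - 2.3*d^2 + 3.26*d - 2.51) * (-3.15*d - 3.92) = -4.1265*d^5 + 1.4168*d^4 + 15.3986*d^3 - 1.253*d^2 - 4.8727*d + 9.8392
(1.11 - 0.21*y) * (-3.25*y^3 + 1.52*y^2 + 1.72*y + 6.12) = 0.6825*y^4 - 3.9267*y^3 + 1.326*y^2 + 0.624*y + 6.7932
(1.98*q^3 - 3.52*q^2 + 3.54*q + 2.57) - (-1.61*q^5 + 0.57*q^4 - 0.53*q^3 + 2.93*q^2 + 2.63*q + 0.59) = 1.61*q^5 - 0.57*q^4 + 2.51*q^3 - 6.45*q^2 + 0.91*q + 1.98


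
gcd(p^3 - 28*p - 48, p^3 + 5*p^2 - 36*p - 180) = p - 6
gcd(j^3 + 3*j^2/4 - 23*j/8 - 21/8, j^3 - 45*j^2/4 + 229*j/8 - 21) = j - 7/4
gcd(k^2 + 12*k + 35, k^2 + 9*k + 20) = k + 5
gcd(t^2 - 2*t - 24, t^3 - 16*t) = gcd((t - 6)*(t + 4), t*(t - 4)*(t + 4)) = t + 4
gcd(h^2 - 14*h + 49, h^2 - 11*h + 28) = h - 7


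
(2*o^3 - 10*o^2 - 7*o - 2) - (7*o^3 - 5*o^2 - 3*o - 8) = -5*o^3 - 5*o^2 - 4*o + 6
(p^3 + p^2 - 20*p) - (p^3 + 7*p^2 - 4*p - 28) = -6*p^2 - 16*p + 28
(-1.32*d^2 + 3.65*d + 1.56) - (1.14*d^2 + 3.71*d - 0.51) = -2.46*d^2 - 0.0600000000000001*d + 2.07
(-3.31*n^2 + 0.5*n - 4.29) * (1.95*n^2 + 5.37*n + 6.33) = -6.4545*n^4 - 16.7997*n^3 - 26.6328*n^2 - 19.8723*n - 27.1557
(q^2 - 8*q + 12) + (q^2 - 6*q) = 2*q^2 - 14*q + 12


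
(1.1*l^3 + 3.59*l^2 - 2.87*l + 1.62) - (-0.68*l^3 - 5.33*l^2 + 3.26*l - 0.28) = 1.78*l^3 + 8.92*l^2 - 6.13*l + 1.9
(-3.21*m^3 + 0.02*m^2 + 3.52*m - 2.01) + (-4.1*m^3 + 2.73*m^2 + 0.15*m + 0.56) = -7.31*m^3 + 2.75*m^2 + 3.67*m - 1.45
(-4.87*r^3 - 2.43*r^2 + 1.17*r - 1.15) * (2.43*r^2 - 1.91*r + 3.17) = -11.8341*r^5 + 3.3968*r^4 - 7.9535*r^3 - 12.7323*r^2 + 5.9054*r - 3.6455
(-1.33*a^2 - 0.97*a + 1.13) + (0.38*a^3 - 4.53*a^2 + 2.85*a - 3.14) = 0.38*a^3 - 5.86*a^2 + 1.88*a - 2.01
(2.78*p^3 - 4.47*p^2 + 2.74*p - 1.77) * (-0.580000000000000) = -1.6124*p^3 + 2.5926*p^2 - 1.5892*p + 1.0266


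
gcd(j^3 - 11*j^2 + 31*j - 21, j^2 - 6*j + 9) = j - 3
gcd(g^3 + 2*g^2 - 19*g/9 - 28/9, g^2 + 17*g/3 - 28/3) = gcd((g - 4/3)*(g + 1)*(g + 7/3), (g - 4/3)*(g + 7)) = g - 4/3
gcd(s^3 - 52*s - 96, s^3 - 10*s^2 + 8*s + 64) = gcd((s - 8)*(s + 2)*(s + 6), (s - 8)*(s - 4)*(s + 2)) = s^2 - 6*s - 16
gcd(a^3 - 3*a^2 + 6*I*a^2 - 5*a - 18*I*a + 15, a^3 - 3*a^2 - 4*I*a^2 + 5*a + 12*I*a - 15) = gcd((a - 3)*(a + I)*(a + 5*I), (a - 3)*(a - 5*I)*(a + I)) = a^2 + a*(-3 + I) - 3*I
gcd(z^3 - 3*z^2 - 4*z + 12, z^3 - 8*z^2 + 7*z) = 1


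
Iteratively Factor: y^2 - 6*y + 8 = (y - 4)*(y - 2)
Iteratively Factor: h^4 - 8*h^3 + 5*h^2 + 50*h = (h - 5)*(h^3 - 3*h^2 - 10*h) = (h - 5)^2*(h^2 + 2*h) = h*(h - 5)^2*(h + 2)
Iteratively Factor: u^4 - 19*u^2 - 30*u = (u + 3)*(u^3 - 3*u^2 - 10*u) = (u + 2)*(u + 3)*(u^2 - 5*u) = (u - 5)*(u + 2)*(u + 3)*(u)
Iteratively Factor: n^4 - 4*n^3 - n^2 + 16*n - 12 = (n - 1)*(n^3 - 3*n^2 - 4*n + 12) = (n - 2)*(n - 1)*(n^2 - n - 6) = (n - 3)*(n - 2)*(n - 1)*(n + 2)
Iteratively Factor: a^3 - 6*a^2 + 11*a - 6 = (a - 3)*(a^2 - 3*a + 2) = (a - 3)*(a - 2)*(a - 1)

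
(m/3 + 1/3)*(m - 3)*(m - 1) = m^3/3 - m^2 - m/3 + 1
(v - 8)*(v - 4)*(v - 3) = v^3 - 15*v^2 + 68*v - 96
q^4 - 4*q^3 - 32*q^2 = q^2*(q - 8)*(q + 4)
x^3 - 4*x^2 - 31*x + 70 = (x - 7)*(x - 2)*(x + 5)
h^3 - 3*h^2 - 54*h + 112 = (h - 8)*(h - 2)*(h + 7)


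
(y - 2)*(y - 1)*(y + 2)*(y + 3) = y^4 + 2*y^3 - 7*y^2 - 8*y + 12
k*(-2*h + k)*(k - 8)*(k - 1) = -2*h*k^3 + 18*h*k^2 - 16*h*k + k^4 - 9*k^3 + 8*k^2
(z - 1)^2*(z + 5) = z^3 + 3*z^2 - 9*z + 5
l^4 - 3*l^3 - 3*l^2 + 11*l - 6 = (l - 3)*(l - 1)^2*(l + 2)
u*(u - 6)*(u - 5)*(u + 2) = u^4 - 9*u^3 + 8*u^2 + 60*u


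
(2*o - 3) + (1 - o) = o - 2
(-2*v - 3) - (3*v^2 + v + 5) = -3*v^2 - 3*v - 8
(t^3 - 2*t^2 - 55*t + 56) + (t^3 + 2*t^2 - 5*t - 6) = 2*t^3 - 60*t + 50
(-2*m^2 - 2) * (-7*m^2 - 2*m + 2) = 14*m^4 + 4*m^3 + 10*m^2 + 4*m - 4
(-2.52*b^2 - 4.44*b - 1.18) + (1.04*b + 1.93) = -2.52*b^2 - 3.4*b + 0.75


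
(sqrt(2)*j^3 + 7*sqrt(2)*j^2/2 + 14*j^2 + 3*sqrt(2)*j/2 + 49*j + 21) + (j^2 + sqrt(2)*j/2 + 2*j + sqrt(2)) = sqrt(2)*j^3 + 7*sqrt(2)*j^2/2 + 15*j^2 + 2*sqrt(2)*j + 51*j + sqrt(2) + 21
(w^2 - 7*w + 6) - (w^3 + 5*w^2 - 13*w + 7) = -w^3 - 4*w^2 + 6*w - 1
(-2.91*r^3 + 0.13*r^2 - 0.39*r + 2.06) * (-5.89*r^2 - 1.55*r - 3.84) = 17.1399*r^5 + 3.7448*r^4 + 13.27*r^3 - 12.0281*r^2 - 1.6954*r - 7.9104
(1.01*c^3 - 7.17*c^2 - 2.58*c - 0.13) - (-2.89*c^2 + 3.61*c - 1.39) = 1.01*c^3 - 4.28*c^2 - 6.19*c + 1.26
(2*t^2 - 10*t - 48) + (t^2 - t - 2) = 3*t^2 - 11*t - 50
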